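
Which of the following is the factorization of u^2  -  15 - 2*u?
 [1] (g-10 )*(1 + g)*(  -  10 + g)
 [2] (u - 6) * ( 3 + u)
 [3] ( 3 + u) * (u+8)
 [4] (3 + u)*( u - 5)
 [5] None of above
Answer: 4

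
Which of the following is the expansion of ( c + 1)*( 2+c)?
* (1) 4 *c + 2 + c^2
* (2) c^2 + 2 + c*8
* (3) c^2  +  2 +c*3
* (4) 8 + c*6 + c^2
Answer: 3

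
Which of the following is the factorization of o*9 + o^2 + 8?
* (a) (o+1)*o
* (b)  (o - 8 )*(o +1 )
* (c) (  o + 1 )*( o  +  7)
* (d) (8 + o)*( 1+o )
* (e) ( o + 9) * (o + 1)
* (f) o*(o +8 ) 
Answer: d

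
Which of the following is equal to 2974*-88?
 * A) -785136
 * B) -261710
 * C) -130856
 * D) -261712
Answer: D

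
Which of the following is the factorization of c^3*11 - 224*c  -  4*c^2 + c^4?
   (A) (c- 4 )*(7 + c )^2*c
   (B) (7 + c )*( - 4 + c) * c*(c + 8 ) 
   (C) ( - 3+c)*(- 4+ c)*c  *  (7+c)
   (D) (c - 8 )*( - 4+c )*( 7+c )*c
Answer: B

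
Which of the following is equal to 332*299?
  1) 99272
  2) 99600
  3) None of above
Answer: 3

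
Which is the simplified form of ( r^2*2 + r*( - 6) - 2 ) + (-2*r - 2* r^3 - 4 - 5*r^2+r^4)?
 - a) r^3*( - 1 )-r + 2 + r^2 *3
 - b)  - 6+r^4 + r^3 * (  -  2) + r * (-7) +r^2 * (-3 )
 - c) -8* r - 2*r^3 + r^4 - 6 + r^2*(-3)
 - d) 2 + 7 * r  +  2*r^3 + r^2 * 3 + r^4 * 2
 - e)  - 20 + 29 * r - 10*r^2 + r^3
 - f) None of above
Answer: c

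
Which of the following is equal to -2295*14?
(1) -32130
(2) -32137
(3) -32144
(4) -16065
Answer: 1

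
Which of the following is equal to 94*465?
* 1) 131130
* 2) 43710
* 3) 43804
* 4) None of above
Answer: 2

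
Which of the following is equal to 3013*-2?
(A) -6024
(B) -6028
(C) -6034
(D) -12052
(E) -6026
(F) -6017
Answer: E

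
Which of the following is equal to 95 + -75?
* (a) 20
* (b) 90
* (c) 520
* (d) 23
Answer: a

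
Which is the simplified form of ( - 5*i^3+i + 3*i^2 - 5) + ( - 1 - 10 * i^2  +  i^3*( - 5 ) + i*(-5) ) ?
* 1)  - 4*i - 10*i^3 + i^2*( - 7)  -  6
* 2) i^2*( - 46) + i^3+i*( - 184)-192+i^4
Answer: 1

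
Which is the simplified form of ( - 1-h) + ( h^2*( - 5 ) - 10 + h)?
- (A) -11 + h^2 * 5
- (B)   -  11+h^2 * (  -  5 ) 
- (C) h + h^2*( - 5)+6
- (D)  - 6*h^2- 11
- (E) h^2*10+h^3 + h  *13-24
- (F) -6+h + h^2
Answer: B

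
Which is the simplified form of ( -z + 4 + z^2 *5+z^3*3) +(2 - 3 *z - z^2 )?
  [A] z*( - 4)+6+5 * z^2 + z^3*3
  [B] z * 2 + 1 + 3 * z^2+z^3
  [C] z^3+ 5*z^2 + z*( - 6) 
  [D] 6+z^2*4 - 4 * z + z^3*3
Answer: D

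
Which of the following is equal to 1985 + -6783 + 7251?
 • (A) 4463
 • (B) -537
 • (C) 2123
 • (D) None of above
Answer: D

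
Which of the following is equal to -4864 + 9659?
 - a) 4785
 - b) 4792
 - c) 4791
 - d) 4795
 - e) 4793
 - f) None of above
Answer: d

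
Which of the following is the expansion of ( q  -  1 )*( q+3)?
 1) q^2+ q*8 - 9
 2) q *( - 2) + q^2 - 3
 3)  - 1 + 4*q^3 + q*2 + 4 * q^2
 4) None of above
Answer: 4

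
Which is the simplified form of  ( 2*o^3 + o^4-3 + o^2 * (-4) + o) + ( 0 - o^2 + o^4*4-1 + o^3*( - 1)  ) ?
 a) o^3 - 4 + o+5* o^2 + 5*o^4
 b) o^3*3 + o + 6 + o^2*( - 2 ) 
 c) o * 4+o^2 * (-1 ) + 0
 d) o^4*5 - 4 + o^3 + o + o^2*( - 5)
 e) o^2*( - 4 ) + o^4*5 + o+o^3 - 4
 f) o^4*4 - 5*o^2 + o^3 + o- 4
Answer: d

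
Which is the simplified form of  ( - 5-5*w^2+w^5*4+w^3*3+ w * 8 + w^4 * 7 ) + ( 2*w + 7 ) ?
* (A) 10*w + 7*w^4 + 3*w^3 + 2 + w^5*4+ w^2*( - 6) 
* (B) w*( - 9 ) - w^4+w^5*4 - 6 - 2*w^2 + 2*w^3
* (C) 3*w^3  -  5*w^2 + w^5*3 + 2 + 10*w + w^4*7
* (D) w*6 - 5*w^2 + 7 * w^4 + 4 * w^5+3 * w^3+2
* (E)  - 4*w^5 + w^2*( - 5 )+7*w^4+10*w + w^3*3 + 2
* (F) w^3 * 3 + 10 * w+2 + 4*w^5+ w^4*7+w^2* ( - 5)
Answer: F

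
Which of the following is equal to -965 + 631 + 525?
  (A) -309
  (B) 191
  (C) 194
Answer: B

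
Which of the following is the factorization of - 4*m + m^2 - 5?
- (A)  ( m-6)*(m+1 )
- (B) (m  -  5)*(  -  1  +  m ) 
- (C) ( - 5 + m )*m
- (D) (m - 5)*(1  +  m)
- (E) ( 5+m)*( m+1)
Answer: D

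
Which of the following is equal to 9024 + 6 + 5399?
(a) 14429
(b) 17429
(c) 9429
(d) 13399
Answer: a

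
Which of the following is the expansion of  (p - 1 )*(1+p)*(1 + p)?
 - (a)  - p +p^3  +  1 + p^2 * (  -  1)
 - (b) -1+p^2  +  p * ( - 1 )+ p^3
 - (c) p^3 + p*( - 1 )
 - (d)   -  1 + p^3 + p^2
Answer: b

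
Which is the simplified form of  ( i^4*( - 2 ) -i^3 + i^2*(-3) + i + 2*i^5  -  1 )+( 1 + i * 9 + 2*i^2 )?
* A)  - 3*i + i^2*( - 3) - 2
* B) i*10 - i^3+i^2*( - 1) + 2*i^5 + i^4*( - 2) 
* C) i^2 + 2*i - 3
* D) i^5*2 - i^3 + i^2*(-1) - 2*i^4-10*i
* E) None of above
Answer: B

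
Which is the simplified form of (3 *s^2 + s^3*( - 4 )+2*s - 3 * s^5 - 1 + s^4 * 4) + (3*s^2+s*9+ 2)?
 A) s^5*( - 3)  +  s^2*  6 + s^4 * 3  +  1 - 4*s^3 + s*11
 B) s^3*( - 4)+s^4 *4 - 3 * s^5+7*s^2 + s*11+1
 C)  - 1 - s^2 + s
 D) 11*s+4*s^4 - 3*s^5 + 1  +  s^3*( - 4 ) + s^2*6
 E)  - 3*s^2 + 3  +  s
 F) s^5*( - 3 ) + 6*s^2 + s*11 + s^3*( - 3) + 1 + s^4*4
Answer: D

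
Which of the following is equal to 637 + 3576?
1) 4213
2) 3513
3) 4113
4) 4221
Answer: 1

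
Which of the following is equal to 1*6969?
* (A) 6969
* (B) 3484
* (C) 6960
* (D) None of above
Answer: A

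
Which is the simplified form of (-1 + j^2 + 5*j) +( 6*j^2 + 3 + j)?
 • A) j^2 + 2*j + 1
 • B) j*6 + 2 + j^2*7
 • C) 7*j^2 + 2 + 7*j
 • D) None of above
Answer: B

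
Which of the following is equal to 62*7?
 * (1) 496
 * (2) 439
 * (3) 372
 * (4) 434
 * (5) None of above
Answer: 4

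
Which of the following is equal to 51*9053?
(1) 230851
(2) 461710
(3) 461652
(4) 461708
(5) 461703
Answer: 5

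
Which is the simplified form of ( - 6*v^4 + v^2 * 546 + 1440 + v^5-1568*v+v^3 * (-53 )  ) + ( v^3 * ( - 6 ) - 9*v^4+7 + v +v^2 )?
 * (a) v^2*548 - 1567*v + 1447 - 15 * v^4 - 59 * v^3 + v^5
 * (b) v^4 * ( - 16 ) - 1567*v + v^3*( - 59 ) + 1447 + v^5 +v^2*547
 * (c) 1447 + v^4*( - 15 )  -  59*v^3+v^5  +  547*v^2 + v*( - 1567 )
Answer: c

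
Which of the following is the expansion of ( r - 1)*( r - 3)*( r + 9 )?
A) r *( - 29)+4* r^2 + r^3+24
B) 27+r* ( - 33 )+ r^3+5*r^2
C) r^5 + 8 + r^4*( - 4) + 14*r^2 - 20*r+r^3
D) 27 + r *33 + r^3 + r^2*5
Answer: B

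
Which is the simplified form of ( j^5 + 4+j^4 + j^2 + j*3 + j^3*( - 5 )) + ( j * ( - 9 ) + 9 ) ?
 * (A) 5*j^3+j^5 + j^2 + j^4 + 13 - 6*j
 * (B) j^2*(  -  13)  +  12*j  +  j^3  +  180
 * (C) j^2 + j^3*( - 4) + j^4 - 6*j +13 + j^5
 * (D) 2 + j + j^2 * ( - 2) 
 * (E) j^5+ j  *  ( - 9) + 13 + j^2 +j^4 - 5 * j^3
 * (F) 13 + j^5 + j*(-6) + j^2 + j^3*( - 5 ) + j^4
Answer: F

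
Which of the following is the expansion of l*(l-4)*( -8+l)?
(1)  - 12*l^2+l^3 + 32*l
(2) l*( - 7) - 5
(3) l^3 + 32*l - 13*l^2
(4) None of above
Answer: 1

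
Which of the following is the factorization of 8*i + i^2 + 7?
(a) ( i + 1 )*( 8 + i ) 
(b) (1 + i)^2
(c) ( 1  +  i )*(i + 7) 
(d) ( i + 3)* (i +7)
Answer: c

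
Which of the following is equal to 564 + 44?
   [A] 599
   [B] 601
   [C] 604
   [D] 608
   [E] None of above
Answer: D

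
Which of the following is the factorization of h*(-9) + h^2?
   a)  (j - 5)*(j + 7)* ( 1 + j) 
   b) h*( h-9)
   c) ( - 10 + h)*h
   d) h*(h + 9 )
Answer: b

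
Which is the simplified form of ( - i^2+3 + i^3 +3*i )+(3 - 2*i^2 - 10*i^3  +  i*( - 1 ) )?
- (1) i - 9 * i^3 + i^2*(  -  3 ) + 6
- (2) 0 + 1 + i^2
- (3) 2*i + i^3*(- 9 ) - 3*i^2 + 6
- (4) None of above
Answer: 3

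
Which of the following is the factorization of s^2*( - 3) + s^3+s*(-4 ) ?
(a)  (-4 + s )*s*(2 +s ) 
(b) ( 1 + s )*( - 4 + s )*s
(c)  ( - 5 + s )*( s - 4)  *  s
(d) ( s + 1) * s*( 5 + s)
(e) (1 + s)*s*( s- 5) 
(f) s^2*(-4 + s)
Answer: b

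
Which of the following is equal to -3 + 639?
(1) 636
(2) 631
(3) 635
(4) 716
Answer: 1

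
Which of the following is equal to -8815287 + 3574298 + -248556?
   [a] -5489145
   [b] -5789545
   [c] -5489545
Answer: c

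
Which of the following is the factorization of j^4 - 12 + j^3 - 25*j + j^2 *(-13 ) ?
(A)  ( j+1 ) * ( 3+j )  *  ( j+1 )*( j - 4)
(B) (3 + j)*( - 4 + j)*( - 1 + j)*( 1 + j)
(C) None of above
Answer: A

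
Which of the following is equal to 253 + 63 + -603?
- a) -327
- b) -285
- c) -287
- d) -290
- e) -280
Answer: c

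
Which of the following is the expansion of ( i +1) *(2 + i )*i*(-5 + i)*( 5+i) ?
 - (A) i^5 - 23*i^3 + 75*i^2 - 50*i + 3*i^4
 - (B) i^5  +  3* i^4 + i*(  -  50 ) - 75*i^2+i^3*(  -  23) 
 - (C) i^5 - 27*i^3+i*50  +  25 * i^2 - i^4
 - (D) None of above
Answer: B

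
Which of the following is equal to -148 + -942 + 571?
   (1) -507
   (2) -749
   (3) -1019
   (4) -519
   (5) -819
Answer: 4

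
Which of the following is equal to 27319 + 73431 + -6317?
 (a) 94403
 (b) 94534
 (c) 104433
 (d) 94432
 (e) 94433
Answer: e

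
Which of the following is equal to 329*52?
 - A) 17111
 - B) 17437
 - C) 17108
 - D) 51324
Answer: C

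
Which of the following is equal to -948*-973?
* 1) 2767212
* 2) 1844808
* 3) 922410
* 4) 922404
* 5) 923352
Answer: 4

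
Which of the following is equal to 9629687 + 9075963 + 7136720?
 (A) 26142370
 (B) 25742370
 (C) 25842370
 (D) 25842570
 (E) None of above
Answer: C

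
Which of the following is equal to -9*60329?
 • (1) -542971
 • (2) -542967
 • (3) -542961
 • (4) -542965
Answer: 3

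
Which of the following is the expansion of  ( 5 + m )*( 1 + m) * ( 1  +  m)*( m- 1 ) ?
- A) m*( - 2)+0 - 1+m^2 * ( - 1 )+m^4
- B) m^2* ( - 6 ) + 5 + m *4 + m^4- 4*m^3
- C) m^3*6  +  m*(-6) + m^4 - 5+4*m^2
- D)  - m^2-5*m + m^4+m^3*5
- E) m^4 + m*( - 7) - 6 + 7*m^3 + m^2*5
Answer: C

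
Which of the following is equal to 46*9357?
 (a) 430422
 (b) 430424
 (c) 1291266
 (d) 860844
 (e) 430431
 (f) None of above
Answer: a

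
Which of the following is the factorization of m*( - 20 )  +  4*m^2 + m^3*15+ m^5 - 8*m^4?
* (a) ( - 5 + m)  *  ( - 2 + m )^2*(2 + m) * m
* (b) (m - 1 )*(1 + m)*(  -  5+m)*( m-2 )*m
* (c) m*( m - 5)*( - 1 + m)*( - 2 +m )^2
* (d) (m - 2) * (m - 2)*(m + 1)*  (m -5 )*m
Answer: d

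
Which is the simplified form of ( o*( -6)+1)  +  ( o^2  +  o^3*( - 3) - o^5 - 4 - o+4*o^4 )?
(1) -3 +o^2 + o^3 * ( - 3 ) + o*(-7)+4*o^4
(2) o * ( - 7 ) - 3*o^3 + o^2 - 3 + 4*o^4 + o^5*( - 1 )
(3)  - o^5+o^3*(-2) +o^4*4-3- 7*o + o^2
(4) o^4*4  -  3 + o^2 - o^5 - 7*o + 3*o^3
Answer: 2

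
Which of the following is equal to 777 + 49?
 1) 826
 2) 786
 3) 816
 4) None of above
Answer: 1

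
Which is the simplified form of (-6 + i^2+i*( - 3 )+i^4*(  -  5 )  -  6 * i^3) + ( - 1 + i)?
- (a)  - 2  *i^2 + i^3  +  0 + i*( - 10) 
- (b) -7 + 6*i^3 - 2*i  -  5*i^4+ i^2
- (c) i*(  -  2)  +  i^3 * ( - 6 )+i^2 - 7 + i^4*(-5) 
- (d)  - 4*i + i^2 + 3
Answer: c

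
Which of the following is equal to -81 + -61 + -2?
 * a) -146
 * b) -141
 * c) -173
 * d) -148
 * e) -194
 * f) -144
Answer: f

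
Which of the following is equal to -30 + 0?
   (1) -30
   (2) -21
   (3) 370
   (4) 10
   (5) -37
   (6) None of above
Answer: 1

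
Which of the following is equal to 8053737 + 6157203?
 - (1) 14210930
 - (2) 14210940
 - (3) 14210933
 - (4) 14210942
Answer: 2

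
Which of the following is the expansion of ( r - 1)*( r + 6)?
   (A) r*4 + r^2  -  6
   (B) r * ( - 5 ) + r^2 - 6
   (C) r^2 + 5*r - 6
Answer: C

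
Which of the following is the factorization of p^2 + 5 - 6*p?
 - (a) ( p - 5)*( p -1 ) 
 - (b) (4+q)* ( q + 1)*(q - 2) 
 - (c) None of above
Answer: a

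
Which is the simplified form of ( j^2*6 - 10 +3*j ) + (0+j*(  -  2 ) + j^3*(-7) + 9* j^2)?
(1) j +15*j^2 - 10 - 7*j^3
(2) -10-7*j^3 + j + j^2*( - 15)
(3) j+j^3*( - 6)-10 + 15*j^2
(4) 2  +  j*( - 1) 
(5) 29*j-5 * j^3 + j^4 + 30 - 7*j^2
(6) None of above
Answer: 1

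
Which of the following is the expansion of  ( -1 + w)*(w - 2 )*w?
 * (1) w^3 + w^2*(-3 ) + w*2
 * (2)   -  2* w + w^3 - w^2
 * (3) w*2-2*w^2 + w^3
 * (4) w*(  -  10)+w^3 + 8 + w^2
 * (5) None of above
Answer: 1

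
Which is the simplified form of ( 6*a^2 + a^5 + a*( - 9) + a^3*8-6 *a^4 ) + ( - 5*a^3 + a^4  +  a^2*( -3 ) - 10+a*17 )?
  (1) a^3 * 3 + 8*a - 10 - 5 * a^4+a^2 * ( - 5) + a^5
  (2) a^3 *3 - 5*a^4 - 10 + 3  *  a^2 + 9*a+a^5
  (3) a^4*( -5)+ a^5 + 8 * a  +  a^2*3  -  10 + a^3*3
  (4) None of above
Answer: 3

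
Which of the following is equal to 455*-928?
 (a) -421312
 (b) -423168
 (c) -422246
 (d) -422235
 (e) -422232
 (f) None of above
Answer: f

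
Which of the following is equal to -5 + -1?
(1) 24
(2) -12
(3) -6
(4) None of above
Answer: 3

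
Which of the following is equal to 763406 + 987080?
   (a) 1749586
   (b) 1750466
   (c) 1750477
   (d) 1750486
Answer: d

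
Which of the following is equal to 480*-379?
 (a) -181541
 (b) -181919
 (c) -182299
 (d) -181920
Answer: d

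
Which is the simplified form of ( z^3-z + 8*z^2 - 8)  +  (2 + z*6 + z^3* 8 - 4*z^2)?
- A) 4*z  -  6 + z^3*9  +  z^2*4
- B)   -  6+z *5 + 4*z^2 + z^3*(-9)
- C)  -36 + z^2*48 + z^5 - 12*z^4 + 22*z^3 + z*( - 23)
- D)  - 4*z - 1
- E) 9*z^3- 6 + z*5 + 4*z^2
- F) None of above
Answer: E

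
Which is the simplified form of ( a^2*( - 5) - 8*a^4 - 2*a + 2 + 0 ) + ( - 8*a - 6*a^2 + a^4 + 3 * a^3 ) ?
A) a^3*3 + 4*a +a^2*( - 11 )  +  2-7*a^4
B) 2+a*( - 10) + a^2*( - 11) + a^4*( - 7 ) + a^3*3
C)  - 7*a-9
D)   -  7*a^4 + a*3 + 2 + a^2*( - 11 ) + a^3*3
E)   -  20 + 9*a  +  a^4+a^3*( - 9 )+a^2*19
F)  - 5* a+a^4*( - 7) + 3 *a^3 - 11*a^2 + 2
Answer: B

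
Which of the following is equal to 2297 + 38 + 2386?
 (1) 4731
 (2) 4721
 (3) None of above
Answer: 2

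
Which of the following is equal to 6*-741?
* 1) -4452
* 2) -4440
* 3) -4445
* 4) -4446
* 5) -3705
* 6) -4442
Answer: 4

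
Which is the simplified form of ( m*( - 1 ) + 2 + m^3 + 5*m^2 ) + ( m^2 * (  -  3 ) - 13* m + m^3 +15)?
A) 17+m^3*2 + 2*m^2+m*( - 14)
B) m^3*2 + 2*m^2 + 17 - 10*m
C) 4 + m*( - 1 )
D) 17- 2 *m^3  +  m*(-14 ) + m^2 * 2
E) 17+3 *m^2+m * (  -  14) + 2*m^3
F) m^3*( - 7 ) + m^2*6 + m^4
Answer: A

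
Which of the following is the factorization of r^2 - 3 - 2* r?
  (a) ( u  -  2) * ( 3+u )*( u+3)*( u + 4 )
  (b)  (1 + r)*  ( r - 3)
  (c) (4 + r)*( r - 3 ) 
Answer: b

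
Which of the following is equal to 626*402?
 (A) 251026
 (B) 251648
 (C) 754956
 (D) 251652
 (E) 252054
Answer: D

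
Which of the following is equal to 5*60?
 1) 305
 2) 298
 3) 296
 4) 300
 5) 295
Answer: 4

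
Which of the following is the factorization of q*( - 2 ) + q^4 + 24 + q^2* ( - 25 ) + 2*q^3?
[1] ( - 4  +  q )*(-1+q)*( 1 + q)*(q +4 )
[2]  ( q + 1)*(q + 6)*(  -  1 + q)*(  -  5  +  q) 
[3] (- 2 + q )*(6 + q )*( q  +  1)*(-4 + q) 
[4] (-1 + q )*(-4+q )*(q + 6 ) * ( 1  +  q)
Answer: 4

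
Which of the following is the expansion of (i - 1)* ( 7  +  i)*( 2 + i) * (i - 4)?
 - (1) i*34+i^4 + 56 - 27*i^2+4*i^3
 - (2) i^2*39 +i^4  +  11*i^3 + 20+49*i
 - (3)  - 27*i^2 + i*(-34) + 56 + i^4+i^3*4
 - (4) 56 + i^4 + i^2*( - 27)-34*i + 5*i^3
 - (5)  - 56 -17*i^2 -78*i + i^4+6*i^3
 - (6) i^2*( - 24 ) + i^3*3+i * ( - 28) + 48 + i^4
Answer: 3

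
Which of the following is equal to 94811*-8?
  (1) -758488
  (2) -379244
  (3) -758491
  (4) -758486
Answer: 1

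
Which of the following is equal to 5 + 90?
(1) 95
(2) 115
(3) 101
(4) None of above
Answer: 1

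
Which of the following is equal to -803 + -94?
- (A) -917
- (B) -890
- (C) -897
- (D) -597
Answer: C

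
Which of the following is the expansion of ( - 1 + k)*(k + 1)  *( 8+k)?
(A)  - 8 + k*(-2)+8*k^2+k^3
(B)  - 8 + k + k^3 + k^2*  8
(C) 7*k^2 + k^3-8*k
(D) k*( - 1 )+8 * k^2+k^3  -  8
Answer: D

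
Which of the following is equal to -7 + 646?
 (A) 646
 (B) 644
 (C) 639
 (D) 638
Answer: C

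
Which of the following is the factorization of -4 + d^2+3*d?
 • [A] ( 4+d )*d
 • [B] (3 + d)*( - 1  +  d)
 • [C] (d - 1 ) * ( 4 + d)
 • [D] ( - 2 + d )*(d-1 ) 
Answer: C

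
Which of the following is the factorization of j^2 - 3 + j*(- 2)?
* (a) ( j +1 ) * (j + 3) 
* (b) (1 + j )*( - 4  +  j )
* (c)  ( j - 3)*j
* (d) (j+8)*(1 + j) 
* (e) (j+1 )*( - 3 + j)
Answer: e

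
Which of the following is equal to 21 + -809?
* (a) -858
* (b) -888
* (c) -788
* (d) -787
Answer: c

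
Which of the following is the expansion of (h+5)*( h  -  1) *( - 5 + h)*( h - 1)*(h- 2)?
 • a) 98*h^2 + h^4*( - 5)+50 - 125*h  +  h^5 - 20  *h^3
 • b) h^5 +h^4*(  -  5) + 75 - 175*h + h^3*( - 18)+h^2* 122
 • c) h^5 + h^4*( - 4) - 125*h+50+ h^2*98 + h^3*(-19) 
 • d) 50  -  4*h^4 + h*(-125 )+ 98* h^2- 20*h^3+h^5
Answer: d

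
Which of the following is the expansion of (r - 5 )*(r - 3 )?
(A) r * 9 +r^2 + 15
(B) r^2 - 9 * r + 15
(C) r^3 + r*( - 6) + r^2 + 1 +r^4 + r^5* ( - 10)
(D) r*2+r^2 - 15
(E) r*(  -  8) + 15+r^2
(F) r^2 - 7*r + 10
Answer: E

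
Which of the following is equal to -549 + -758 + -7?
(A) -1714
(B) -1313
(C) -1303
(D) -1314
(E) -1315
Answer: D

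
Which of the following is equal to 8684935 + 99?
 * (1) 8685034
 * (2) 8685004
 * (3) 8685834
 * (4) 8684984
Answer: 1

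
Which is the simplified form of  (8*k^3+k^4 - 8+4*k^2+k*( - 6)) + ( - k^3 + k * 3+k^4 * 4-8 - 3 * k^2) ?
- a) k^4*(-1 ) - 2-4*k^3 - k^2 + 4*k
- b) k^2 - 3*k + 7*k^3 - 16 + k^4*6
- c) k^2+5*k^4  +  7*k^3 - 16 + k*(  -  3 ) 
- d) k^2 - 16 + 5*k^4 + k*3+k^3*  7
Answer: c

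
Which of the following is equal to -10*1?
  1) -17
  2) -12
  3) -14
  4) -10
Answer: 4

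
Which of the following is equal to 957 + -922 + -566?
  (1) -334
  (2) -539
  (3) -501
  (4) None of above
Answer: 4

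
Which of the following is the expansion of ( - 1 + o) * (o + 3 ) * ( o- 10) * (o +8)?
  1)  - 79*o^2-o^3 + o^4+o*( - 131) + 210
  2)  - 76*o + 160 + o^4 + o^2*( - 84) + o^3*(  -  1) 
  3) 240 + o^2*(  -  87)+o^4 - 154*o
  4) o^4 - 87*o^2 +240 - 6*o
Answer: 3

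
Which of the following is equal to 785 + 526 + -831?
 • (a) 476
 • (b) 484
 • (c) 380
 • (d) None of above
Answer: d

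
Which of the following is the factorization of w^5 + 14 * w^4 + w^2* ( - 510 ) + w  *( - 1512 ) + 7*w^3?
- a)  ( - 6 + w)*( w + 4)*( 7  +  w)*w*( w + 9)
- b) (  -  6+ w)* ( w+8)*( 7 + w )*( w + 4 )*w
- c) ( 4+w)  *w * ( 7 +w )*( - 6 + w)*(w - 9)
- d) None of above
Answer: a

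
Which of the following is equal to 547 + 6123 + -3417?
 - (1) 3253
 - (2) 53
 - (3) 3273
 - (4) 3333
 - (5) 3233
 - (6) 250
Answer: 1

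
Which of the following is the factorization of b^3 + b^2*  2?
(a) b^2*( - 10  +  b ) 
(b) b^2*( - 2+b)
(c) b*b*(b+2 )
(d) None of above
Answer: c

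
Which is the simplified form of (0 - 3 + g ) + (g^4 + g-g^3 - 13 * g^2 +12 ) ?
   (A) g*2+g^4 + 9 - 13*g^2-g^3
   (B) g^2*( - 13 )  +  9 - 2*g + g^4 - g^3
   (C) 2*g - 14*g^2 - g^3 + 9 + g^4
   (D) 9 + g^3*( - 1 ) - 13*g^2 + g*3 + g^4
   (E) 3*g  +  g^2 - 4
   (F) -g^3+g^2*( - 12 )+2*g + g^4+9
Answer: A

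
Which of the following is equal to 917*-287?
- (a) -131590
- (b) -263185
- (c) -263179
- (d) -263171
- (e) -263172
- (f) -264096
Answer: c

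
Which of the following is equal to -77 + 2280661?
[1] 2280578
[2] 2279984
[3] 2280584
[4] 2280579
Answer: 3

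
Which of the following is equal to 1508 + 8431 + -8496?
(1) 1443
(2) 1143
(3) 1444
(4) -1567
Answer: 1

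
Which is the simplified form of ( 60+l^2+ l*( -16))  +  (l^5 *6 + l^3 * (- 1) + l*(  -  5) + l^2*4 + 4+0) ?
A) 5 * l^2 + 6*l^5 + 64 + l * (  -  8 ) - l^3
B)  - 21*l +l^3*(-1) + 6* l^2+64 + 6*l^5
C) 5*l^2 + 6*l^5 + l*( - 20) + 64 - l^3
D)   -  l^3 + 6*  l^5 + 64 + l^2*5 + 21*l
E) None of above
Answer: E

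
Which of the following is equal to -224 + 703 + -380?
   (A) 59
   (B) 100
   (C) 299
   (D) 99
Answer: D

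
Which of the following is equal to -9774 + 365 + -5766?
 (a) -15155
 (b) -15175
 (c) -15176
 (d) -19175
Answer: b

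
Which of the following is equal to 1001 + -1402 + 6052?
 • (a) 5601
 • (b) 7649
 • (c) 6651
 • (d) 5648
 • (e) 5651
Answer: e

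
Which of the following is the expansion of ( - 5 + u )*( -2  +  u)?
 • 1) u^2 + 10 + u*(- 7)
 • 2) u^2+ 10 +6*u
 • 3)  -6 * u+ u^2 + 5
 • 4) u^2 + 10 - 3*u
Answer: 1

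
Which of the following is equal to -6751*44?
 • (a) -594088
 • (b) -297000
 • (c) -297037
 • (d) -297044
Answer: d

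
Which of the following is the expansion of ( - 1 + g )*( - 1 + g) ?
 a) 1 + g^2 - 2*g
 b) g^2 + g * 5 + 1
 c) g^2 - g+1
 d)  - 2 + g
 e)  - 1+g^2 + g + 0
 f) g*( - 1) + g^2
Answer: a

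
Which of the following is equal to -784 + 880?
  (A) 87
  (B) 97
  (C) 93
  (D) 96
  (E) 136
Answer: D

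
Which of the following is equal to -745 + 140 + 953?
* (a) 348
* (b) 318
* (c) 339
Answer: a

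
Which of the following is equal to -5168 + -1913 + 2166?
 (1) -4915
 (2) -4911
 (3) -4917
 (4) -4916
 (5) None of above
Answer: 1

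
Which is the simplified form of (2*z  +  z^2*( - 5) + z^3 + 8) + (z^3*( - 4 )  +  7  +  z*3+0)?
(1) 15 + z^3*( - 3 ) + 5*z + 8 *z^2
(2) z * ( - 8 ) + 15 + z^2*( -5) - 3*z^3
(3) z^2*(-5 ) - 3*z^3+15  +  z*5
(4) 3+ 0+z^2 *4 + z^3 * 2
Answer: 3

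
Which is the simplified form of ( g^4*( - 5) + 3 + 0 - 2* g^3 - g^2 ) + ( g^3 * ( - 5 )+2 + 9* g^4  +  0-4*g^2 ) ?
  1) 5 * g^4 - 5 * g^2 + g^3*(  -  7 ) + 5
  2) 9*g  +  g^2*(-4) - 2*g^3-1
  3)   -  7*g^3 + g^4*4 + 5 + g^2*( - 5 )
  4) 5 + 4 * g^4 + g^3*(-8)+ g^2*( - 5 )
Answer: 3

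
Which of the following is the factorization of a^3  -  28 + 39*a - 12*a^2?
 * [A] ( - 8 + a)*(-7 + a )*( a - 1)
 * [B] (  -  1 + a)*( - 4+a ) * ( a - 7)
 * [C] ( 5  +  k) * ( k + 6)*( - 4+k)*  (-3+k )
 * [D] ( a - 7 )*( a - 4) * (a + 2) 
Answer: B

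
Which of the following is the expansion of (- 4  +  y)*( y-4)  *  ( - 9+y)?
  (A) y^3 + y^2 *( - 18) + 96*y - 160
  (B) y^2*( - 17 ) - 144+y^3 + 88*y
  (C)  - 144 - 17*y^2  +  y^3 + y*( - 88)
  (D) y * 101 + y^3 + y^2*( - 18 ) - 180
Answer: B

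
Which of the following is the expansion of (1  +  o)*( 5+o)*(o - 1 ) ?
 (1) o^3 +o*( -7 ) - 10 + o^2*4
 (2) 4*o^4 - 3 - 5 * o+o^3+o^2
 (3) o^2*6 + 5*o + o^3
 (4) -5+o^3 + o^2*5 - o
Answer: 4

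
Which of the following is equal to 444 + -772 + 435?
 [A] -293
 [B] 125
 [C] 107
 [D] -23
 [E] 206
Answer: C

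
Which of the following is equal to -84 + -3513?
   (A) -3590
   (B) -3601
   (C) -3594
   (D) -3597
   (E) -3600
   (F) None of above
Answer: D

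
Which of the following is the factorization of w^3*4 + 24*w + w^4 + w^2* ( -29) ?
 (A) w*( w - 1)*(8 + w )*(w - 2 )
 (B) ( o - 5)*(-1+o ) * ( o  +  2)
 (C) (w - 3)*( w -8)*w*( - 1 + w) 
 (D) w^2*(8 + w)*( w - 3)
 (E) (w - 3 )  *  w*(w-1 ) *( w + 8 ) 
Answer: E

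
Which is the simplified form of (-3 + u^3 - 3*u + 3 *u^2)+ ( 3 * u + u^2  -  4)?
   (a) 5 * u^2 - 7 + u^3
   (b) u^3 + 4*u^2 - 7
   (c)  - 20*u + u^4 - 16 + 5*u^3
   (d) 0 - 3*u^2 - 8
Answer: b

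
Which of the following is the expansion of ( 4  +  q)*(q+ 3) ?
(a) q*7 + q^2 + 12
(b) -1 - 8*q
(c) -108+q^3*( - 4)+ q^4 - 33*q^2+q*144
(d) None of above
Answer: a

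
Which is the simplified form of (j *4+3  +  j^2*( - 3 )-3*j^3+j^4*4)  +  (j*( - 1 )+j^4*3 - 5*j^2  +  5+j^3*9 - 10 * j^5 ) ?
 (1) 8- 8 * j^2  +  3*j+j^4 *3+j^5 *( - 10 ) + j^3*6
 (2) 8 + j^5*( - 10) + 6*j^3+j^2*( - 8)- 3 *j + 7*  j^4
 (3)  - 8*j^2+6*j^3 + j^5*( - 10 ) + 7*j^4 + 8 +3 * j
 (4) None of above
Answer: 3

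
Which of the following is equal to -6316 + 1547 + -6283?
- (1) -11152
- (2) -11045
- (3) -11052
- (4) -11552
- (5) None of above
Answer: 3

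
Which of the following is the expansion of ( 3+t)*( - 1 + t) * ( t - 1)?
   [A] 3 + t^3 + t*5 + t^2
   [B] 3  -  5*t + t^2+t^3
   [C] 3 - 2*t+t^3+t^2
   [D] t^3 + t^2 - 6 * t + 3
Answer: B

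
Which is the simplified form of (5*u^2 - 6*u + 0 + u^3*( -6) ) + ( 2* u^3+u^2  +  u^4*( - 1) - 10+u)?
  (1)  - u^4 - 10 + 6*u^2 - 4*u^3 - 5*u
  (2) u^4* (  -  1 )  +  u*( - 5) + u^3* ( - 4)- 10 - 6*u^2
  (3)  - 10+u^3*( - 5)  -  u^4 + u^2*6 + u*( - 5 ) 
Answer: 1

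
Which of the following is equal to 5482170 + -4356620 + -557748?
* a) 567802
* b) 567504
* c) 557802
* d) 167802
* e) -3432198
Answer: a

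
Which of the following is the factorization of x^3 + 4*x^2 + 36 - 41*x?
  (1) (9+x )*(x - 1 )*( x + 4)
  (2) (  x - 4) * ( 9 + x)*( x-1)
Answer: 2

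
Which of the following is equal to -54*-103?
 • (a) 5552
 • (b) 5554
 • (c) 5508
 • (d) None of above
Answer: d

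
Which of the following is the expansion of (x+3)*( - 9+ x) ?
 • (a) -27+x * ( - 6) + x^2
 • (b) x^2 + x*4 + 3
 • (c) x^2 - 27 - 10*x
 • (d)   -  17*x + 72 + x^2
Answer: a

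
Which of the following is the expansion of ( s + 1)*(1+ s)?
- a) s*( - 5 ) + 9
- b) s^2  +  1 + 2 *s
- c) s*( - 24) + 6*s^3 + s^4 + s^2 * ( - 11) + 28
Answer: b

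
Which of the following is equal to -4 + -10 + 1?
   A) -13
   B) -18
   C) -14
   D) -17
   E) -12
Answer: A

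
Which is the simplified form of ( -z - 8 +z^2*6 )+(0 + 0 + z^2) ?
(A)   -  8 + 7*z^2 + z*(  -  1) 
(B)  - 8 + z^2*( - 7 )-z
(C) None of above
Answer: A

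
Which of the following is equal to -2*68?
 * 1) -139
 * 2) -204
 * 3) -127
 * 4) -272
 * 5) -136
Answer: 5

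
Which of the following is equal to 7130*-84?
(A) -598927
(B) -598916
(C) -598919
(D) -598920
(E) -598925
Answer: D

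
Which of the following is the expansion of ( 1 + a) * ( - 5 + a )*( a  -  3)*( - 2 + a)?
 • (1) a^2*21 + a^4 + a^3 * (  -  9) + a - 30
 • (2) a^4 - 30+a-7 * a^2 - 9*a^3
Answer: 1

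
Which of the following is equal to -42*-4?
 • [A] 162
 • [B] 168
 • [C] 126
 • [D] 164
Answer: B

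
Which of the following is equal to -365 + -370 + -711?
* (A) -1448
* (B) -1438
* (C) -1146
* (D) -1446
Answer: D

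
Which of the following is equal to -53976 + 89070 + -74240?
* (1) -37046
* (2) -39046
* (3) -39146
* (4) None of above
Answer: 3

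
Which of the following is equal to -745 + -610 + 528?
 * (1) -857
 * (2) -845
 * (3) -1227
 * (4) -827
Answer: 4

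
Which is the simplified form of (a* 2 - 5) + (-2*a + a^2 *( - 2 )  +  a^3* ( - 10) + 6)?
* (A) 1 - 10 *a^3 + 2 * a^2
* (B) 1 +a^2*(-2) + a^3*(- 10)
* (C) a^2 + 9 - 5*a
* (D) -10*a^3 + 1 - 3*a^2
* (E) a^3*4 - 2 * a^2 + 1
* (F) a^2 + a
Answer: B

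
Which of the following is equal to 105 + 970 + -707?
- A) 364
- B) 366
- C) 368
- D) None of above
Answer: C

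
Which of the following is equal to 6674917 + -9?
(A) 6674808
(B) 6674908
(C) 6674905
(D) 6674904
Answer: B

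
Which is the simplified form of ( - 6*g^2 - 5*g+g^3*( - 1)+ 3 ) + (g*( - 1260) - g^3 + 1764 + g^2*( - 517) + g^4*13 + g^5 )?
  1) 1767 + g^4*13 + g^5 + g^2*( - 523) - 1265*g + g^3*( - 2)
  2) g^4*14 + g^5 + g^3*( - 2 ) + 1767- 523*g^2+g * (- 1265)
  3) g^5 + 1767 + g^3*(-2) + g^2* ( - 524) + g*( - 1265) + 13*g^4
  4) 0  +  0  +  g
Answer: 1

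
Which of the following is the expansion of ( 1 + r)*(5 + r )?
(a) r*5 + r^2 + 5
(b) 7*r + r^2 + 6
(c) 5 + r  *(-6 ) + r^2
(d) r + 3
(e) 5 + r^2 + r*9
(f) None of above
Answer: f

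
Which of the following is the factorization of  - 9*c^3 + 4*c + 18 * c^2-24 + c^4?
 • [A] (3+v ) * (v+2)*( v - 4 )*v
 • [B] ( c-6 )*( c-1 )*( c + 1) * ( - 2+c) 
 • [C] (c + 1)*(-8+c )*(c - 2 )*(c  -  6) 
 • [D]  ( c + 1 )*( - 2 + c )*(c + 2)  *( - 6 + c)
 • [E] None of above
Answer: E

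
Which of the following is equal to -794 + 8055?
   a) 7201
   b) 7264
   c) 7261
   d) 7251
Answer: c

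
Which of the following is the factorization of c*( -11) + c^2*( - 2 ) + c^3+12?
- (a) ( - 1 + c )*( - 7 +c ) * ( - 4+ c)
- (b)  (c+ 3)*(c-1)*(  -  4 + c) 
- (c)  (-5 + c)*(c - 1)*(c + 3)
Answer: b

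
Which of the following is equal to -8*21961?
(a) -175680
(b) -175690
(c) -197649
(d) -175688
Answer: d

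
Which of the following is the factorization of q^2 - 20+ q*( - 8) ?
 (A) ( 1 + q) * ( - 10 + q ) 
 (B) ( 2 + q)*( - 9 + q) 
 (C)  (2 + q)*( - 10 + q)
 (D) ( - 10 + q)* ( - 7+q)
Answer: C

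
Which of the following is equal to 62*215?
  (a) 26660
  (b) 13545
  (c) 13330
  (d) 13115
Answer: c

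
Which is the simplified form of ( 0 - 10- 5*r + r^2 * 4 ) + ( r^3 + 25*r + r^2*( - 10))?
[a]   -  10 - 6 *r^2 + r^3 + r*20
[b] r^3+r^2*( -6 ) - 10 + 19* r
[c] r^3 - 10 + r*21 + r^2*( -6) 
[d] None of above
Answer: a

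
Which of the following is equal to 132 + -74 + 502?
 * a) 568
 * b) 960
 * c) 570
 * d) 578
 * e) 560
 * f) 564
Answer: e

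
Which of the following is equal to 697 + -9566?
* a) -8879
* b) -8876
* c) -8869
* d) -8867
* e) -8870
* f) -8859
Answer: c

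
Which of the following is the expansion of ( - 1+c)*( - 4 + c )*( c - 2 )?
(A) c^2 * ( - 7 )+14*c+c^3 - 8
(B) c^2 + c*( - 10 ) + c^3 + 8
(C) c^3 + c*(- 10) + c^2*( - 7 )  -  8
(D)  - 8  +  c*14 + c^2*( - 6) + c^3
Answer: A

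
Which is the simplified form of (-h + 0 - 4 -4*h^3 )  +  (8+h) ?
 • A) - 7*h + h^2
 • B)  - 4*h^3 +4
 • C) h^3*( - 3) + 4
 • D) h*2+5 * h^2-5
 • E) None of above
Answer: B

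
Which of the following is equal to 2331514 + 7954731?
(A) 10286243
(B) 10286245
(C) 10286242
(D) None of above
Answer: B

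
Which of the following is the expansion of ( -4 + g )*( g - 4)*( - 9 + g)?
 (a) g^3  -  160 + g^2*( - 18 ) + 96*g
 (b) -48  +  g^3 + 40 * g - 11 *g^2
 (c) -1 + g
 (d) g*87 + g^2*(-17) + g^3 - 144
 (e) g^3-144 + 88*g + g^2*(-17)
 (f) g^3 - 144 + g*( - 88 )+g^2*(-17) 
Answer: e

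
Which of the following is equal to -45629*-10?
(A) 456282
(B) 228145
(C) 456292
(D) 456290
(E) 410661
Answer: D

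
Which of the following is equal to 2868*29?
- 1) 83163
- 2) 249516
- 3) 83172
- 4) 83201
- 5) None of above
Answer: 3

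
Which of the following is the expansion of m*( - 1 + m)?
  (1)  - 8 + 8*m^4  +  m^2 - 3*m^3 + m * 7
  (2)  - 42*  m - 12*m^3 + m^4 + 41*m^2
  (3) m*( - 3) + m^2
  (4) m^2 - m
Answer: 4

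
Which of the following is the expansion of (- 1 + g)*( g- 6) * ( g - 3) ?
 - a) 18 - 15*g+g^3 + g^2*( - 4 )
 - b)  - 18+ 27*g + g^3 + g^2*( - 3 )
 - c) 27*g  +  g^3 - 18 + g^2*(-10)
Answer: c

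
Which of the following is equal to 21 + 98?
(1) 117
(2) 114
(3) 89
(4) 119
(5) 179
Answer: 4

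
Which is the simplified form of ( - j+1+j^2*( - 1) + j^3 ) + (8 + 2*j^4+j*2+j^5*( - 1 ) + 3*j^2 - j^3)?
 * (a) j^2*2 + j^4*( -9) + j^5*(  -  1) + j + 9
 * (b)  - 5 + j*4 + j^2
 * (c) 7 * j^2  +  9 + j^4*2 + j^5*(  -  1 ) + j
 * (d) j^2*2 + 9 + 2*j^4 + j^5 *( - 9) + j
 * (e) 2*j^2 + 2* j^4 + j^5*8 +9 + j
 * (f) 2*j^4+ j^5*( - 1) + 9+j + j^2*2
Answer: f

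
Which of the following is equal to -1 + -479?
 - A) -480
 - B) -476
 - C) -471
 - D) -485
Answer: A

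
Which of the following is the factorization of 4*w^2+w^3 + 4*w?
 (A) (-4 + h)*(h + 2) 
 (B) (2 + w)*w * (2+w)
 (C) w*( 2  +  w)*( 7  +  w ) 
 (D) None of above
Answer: B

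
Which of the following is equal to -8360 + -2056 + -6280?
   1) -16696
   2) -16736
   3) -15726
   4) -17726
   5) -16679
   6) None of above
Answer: 1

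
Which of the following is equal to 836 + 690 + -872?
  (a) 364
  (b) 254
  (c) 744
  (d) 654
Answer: d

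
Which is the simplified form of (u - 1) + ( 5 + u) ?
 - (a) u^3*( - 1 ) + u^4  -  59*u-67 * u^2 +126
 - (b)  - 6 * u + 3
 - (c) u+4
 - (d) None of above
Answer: d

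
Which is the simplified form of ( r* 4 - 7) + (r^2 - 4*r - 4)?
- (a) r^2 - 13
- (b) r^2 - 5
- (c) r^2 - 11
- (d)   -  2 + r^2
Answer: c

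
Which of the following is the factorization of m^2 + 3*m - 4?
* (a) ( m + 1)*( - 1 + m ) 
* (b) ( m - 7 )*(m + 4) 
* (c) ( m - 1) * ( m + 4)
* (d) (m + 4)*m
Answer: c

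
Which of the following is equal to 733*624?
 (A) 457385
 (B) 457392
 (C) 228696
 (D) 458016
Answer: B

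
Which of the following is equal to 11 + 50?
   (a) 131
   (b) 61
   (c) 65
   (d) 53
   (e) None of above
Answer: b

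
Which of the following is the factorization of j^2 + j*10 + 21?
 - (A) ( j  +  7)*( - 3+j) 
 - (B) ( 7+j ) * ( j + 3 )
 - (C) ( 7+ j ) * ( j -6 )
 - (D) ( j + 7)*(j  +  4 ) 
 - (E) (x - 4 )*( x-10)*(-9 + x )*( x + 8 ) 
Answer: B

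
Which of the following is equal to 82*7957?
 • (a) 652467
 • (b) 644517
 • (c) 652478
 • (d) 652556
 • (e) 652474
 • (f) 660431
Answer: e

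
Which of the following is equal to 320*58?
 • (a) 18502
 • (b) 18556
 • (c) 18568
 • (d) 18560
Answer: d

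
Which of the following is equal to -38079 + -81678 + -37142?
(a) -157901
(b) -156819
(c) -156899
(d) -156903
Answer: c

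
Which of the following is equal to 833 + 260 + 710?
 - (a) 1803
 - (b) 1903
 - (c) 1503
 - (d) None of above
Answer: a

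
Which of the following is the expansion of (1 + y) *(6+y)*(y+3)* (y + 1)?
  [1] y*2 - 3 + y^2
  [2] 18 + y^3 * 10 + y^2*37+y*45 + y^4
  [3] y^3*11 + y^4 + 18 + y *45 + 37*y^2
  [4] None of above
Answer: 3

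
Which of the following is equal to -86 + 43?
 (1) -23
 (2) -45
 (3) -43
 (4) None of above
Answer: 3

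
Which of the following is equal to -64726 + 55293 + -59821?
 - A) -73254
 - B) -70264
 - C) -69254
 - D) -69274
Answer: C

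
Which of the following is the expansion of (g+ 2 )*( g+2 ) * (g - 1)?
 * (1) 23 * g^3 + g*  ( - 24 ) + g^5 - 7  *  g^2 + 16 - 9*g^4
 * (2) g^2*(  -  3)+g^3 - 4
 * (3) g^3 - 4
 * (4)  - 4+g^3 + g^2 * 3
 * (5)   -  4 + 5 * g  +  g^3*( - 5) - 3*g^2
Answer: 4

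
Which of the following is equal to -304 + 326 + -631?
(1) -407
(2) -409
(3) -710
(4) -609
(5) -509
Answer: 4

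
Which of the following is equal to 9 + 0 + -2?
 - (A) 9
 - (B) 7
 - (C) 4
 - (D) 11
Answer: B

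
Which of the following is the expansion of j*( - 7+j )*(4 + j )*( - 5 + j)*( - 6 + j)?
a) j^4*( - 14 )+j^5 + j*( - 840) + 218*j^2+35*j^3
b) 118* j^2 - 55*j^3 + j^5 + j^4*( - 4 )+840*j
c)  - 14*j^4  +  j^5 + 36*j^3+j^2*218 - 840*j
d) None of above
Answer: a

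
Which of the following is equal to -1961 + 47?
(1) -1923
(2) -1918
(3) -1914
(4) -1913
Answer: 3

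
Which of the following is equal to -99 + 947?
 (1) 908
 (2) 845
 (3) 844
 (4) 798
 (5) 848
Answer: 5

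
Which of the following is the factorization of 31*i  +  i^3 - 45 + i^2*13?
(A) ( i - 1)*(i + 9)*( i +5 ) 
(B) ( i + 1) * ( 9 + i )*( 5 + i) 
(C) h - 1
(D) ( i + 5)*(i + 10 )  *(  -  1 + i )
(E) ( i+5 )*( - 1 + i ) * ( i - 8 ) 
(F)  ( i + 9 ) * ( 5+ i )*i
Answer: A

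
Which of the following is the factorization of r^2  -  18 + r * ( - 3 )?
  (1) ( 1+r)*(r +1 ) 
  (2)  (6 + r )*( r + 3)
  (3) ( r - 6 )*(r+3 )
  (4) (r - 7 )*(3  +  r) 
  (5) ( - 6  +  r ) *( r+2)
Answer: 3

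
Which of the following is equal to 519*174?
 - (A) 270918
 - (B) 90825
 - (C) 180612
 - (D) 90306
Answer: D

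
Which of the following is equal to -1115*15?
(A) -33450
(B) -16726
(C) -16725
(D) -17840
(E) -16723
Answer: C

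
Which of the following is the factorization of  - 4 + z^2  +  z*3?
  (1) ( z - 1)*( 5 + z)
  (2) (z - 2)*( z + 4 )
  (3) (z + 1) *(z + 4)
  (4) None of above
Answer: 4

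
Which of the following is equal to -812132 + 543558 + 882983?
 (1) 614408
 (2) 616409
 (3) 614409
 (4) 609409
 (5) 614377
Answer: 3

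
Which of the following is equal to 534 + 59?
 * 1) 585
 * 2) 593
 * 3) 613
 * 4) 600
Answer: 2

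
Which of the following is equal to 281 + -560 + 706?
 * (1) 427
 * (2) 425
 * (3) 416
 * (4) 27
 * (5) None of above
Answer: 1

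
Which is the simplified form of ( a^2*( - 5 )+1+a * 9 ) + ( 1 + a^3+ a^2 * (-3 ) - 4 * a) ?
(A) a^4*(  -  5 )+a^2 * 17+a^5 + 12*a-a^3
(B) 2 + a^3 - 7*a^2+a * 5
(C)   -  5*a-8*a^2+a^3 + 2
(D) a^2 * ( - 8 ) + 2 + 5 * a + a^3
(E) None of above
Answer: D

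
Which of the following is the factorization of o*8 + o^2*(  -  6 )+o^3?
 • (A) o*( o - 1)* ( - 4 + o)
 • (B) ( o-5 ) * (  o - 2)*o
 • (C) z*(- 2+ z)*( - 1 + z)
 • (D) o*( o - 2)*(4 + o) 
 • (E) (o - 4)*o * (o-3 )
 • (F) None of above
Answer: F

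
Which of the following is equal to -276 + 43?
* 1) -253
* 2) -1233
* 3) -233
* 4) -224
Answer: 3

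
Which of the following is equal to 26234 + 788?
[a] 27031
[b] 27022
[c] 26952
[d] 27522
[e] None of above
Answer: b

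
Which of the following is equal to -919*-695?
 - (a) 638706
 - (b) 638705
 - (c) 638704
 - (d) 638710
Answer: b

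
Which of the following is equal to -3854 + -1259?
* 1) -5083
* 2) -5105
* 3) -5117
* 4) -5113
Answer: 4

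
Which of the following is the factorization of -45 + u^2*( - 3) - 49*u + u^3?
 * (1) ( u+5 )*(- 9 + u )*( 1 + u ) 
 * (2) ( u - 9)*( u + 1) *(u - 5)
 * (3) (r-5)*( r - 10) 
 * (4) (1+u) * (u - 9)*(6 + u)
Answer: 1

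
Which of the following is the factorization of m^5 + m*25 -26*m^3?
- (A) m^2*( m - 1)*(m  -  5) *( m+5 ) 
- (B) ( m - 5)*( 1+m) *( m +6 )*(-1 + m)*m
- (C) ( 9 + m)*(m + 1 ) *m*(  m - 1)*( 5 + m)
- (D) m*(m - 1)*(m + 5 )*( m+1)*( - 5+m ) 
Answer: D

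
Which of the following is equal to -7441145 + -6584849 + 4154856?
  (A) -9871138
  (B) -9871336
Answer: A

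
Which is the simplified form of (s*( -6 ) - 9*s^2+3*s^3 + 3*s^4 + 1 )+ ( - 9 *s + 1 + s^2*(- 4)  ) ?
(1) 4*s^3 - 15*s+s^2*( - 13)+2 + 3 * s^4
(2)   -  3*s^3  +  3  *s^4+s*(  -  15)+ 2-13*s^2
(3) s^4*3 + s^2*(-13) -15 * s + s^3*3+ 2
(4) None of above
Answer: 3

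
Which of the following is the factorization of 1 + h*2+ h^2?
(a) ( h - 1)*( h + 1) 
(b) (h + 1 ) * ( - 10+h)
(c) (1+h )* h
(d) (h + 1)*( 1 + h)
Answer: d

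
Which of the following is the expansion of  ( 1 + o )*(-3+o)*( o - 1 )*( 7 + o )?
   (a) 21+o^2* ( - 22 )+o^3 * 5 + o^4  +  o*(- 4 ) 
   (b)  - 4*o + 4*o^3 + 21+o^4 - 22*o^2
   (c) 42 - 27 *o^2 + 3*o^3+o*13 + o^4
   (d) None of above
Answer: b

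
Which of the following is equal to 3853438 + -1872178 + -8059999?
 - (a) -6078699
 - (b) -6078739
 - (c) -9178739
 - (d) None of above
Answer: b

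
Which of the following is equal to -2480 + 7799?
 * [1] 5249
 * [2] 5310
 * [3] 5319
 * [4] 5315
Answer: 3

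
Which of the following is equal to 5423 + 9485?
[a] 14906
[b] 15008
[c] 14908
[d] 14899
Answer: c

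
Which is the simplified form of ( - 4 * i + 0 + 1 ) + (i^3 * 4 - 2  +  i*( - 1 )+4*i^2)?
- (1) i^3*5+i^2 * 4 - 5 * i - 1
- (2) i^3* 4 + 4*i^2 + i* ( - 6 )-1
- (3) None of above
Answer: 3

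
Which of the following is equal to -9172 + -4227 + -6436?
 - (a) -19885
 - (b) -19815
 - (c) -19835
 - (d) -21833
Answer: c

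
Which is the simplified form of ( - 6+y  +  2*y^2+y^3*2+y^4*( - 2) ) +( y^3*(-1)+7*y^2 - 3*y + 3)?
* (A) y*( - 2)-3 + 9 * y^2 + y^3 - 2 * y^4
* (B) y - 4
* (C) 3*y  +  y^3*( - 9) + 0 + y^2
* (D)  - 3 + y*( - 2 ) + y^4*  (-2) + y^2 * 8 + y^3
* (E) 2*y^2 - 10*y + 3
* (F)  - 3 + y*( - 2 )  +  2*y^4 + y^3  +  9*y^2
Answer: A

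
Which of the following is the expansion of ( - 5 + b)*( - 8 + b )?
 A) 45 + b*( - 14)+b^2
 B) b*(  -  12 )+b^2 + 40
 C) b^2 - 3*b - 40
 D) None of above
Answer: D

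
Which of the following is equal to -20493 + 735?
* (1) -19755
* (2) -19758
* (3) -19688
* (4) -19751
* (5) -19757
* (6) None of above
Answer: 2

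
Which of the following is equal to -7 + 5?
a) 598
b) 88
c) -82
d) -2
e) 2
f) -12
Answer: d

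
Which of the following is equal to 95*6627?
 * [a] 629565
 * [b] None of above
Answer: a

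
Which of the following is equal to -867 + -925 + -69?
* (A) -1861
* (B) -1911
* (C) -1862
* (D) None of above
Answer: A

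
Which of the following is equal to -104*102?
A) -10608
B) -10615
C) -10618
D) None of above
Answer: A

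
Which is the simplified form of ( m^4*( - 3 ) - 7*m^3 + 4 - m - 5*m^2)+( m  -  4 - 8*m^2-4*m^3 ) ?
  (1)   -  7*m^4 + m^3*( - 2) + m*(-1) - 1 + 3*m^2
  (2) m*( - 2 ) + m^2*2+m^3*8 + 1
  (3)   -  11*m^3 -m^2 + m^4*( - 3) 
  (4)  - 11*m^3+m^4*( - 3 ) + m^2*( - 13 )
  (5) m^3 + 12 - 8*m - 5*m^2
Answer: 4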